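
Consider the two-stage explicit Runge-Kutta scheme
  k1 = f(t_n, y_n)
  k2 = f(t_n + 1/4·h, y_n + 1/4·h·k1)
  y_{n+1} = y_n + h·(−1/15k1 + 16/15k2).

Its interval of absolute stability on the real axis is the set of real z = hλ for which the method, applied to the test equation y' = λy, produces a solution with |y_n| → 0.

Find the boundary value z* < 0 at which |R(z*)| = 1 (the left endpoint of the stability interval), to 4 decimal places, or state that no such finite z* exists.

z* = -3.7500.

Test eqn y'=λy, z=hλ:
  k1=λy_n ⇒ h·k1=z·y_n;  k2=λ(1+1/4z)y_n ⇒ h·k2=z(1+1/4z)y_n
  y_{n+1}/y_n = 1 − 1/15z + 16/15z(1+1/4z) = 1 + z + 4/15z²
  R(z) = 1 + z + 4/15z².

Need |R(x)|<1, x<0.
x=-1: |R|=0.2667
R=1: x+4/15x²=0 ⇒ x=−15/4=-3.7500; min R=1−1/(4·4/15)=0.0625>−1
Confirm numerically:
  x=-2.847: |R|=0.31444 <1
  x=-2.350: |R|=0.12267 <1
  x=-1.604: |R|=0.08208 <1
  x=-4.101: |R|=1.38385 >1
  x=-3.937: |R|=1.19633 >1
So |R|<1 on (-3.7500, 0).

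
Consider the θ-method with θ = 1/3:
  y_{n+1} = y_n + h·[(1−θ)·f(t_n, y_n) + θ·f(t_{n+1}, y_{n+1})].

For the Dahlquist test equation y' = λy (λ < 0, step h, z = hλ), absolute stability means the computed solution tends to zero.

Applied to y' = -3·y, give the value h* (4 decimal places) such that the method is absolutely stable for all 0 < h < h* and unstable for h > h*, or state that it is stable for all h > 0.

(-6.0000,0); λ=-3 ⇒ h* = (6)/3 = 2.0000.

Set f=λy, z=hλ:
  y_{n+1} = y_n + z·[2/3·y_n + 1/3·y_{n+1}] ⇒ (1 − 1/3z)y_{n+1} = (1 + 2/3z)y_n
  ⇒ R(z) = (1 + 2/3z)/(1 − 1/3z).

Solve |R(x)|<1 on ℝ⁻.
x=-1.06: |R|=0.2167
R=−1: 1+2/3x = −1+1/3x ⇒ -1/3x=2 ⇒ x=2/(-1/3)=-6.0000
Confirm numerically:
  x=-5.813: |R|=0.97878 <1
  x=-4.289: |R|=0.76526 <1
  x=-4.114: |R|=0.73489 <1
  x=-3.476: |R|=0.61025 <1
  x=-6.469: |R|=1.04953 >1
  x=-6.030: |R|=1.00332 >1
So |R|<1 on (-6.0000, 0).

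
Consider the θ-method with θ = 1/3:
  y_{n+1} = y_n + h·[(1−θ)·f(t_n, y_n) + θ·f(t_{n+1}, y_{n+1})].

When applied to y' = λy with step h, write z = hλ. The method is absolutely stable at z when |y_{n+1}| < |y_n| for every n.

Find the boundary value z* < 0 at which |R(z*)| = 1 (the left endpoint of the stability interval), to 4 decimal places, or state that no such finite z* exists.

z* = -6.0000.

With y'=λy (z=hλ):
  y_{n+1} = y_n + z·[2/3·y_n + 1/3·y_{n+1}] ⇒ (1 − 1/3z)y_{n+1} = (1 + 2/3z)y_n
  R(z) = (1 + 2/3z)/(1 − 1/3z).

Boundary: |R(x)|=1, x<0.
x=-1.65: |R|=0.0645
R=−1: 1+2/3x = −1+1/3x ⇒ -1/3x=2 ⇒ x=2/(-1/3)=-6.0000
Confirm numerically:
  x=-5.308: |R|=0.91671 <1
  x=-4.958: |R|=0.86906 <1
  x=-4.524: |R|=0.80383 <1
  x=-4.294: |R|=0.76611 <1
  x=-6.536: |R|=1.05621 >1
  x=-6.061: |R|=1.00673 >1
Stable set (-6.0000, 0).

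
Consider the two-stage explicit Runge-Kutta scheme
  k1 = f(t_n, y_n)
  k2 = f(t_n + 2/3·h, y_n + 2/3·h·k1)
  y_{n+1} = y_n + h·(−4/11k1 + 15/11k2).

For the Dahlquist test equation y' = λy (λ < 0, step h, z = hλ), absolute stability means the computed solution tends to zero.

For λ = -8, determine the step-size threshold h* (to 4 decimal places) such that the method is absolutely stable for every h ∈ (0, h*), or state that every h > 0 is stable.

(-1.1000,0); λ=-8 ⇒ h* = (11/10)/8 = 0.1375.

Set f=λy, z=hλ:
  k1=λy_n ⇒ h·k1=z·y_n;  k2=λ(1+2/3z)y_n ⇒ h·k2=z(1+2/3z)y_n
  y_{n+1}/y_n = 1 − 4/11z + 15/11z(1+2/3z) = 1 + z + 10/11z²
  Hence R(z) = 1 + z + 10/11z².

Solve |R(x)|<1 on ℝ⁻.
x=-0.92: |R|=0.8495
R=1: x+10/11x²=0 ⇒ x=−11/10=-1.1000; min R=1−1/(4·10/11)=0.7250>−1
Confirm numerically:
  x=-0.975: |R|=0.88920 <1
  x=-0.655: |R|=0.73502 <1
  x=-0.632: |R|=0.73111 <1
  x=-0.617: |R|=0.72908 <1
  x=-1.560: |R|=1.65236 >1
  x=-1.237: |R|=1.15406 >1
Stable set (-1.1000, 0).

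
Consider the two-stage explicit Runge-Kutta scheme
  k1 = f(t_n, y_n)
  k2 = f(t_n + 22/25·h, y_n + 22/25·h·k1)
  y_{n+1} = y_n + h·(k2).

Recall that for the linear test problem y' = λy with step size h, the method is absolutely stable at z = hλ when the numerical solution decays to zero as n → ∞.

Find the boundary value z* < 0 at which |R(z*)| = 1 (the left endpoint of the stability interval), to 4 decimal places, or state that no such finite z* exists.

With y'=λy (z=hλ):
  k1=λy_n ⇒ h·k1=z·y_n;  k2=λ(1+22/25z)y_n ⇒ h·k2=z(1+22/25z)y_n
  y_{n+1}/y_n = 1 + z(1+22/25z) = 1 + z + 22/25z²
  so R(z) = 1 + z + 22/25z².

Find x<0 with |R(x)|<1.
x=-0.85: |R|=0.7858
R=1: x+22/25x²=0 ⇒ x=−25/22=-1.1364; min R=1−1/(4·22/25)=0.7159>−1
Confirm numerically:
  x=-1.103: |R|=0.96762 <1
  x=-0.718: |R|=0.73566 <1
  x=-0.593: |R|=0.71645 <1
  x=-1.371: |R|=1.28308 >1
  x=-1.298: |R|=1.18463 >1
  x=-1.203: |R|=1.07054 >1
So |R|<1 on (-1.1364, 0).

z* = -1.1364.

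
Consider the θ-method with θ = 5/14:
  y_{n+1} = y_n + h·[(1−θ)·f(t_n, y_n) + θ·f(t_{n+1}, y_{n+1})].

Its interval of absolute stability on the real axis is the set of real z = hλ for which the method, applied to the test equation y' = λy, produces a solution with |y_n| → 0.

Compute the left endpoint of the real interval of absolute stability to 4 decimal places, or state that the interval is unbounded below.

z* = -7.0000.

Set f=λy, z=hλ:
  y_{n+1} = y_n + z·[9/14·y_n + 5/14·y_{n+1}] ⇒ (1 − 5/14z)y_{n+1} = (1 + 9/14z)y_n
  so R(z) = (1 + 9/14z)/(1 − 5/14z).

Need |R(x)|<1, x<0.
x=-1.37: |R|=0.0801
R=−1: 1+9/14x = −1+5/14x ⇒ -2/7x=2 ⇒ x=2/(-2/7)=-7.0000
Confirm numerically:
  x=-6.553: |R|=0.96177 <1
  x=-5.694: |R|=0.87700 <1
  x=-5.538: |R|=0.85973 <1
  x=-5.316: |R|=0.83401 <1
  x=-7.236: |R|=1.01881 >1
  x=-7.214: |R|=1.01710 >1
So |R|<1 on (-7.0000, 0).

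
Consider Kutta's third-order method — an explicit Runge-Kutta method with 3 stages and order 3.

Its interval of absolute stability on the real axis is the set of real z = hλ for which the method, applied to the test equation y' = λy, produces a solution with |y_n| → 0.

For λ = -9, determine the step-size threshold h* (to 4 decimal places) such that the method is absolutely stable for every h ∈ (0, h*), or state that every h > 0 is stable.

With y'=λy (z=hλ):
  order 3, 3-stage ⇒ R(z)=1+z+z^2/2+z^3/6
  (e.g. R(-0.92)=0.37342, |R|=0.37342)

Solve |R(x)|<1 on ℝ⁻.
x=-0.92: |R|=0.3734
|R(-2.73)|=1.3946 |R(-1.44)|=0.0991 |R(-1.34)|=0.1568
Bisect:
  x_lo=-3.3338 |R|=2.9522  x_hi=-0.1033 |R|=0.9018
  mid=-1.71857 |R|=0.08779 →hi
  mid=-2.52619 |R|=1.02224 →lo
  mid=-2.12238 |R|=0.46351 →hi
  mid=-2.32428 |R|=0.71588 →hi
  mid=-2.42524 |R|=0.86180 →hi
  mid=-2.47571 |R|=0.94014 →hi
  mid=-2.50095 |R|=0.98071 →hi
  mid=-2.51357 |R|=1.00136 →lo
  ...
  [-2.51278,-2.51258] ⇒ x*=-2.5127
Interval (-2.5127, 0).

(-2.5127,0); λ=-9 ⇒ h* = 0.2792.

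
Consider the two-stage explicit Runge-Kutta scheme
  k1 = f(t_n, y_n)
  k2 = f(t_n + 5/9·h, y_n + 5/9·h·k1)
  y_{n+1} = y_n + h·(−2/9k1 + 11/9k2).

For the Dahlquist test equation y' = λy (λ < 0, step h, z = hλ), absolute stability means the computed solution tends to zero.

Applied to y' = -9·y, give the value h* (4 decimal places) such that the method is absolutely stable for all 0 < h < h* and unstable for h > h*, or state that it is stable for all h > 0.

(-1.4727,0); λ=-9 ⇒ h* = (81/55)/9 = 0.1636.

With y'=λy (z=hλ):
  k1=λy_n ⇒ h·k1=z·y_n;  k2=λ(1+5/9z)y_n ⇒ h·k2=z(1+5/9z)y_n
  y_{n+1}/y_n = 1 − 2/9z + 11/9z(1+5/9z) = 1 + z + 55/81z²
  R(z) = 1 + z + 55/81z².

Find x<0 with |R(x)|<1.
x=-0.9: |R|=0.6500
R=1: x+55/81x²=0 ⇒ x=−81/55=-1.4727; min R=1−1/(4·55/81)=0.6318>−1
Confirm numerically:
  x=-1.425: |R|=0.95382 <1
  x=-0.995: |R|=0.67724 <1
  x=-0.985: |R|=0.67379 <1
  x=-0.617: |R|=0.64149 <1
  x=-1.979: |R|=1.68031 >1
  x=-1.933: |R|=1.60412 >1
Stable set (-1.4727, 0).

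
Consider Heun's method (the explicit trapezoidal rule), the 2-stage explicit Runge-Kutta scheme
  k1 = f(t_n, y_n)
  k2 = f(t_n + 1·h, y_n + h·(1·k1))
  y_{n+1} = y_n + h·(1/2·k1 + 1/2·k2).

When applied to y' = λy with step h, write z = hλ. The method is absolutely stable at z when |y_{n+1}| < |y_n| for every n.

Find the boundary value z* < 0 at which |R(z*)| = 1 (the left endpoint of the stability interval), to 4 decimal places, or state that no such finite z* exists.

z* = -2.0000.

Set f=λy, z=hλ:
  order 2, 2-stage ⇒ R(z)=1+z+z^2/2
  (e.g. R(-1.05)=0.50125, |R|=0.50125)

Need |R(x)|<1, x<0.
x=-1.05: |R|=0.5012
|R(-1.77)|=0.7964 |R(-1.6)|=0.6800 |R(-1.44)|=0.5968
Bisect:
  x_lo=-2.6331 |R|=1.8335  x_hi=-0.2660 |R|=0.7694
  mid=-1.44954 |R|=0.60104 →hi
  mid=-2.04131 |R|=1.04217 →lo
  mid=-1.74542 |R|=0.77783 →hi
  mid=-1.89337 |R|=0.89905 →hi
  mid=-1.96734 |R|=0.96787 →hi
  mid=-2.00433 |R|=1.00434 →lo
  mid=-1.98583 |R|=0.98593 →hi
  mid=-1.99508 |R|=0.99509 →hi
  ...
  [-2.00014,-1.99999] ⇒ x*=-2.0000
So |R|<1 on (-2.0000, 0).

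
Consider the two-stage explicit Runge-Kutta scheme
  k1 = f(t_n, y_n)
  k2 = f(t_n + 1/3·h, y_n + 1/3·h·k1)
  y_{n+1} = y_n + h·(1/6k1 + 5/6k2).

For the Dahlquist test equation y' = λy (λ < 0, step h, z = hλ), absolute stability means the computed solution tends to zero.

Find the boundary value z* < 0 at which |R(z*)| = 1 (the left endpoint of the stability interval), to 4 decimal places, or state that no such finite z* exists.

Test eqn y'=λy, z=hλ:
  k1=λy_n ⇒ h·k1=z·y_n;  k2=λ(1+1/3z)y_n ⇒ h·k2=z(1+1/3z)y_n
  y_{n+1}/y_n = 1 + 1/6z + 5/6z(1+1/3z) = 1 + z + 5/18z²
  Hence R(z) = 1 + z + 5/18z².

Find x<0 with |R(x)|<1.
x=-0.5: |R|=0.5694
R=1: x+5/18x²=0 ⇒ x=−18/5=-3.6000; min R=1−1/(4·5/18)=0.1000>−1
Confirm numerically:
  x=-3.271: |R|=0.70107 <1
  x=-2.120: |R|=0.12844 <1
  x=-1.897: |R|=0.10261 <1
  x=-1.592: |R|=0.11202 <1
  x=-3.776: |R|=1.18460 >1
  x=-3.673: |R|=1.07448 >1
Interval (-3.6000, 0).

left endpoint -3.6000.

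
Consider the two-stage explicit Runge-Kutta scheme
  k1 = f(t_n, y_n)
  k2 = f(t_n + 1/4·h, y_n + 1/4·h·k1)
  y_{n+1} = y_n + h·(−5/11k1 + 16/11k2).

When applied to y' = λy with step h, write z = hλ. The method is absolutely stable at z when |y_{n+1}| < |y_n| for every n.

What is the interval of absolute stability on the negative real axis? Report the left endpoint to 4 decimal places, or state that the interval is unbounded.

z∈(-2.7500,0).

Set f=λy, z=hλ:
  k1=λy_n ⇒ h·k1=z·y_n;  k2=λ(1+1/4z)y_n ⇒ h·k2=z(1+1/4z)y_n
  y_{n+1}/y_n = 1 − 5/11z + 16/11z(1+1/4z) = 1 + z + 4/11z²
  so R(z) = 1 + z + 4/11z².

Boundary: |R(x)|=1, x<0.
x=-0.86: |R|=0.4089
R=1: x+4/11x²=0 ⇒ x=−11/4=-2.7500; min R=1−1/(4·4/11)=0.3125>−1
Confirm numerically:
  x=-2.582: |R|=0.84226 <1
  x=-2.215: |R|=0.56908 <1
  x=-1.205: |R|=0.32301 <1
  x=-3.269: |R|=1.61695 >1
  x=-3.235: |R|=1.57054 >1
Stable set (-2.7500, 0).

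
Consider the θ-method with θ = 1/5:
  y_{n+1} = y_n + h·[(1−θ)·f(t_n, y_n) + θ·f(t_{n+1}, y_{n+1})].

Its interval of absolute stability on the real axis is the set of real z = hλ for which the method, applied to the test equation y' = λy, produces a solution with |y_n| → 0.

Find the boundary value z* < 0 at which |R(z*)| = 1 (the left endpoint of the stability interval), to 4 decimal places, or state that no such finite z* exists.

left endpoint -3.3333.

Test eqn y'=λy, z=hλ:
  y_{n+1} = y_n + z·[4/5·y_n + 1/5·y_{n+1}] ⇒ (1 − 1/5z)y_{n+1} = (1 + 4/5z)y_n
  so R(z) = (1 + 4/5z)/(1 − 1/5z).

Boundary: |R(x)|=1, x<0.
x=-0.58: |R|=0.4803
R=−1: 1+4/5x = −1+1/5x ⇒ -3/5x=2 ⇒ x=2/(-3/5)=-3.3333
Confirm numerically:
  x=-2.424: |R|=0.63254 <1
  x=-2.176: |R|=0.51616 <1
  x=-1.839: |R|=0.34449 <1
  x=-1.421: |R|=0.10653 <1
  x=-3.795: |R|=1.15748 >1
  x=-3.498: |R|=1.05813 >1
So |R|<1 on (-3.3333, 0).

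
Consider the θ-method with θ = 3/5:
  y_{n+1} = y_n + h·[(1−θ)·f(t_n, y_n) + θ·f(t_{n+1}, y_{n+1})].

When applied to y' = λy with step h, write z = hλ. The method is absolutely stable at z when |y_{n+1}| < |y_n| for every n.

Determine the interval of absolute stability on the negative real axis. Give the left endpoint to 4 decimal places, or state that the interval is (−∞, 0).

unbounded; (−∞, 0).

With y'=λy (z=hλ):
  y_{n+1} = y_n + z·[2/5·y_n + 3/5·y_{n+1}] ⇒ (1 − 3/5z)y_{n+1} = (1 + 2/5z)y_n
  ⇒ R(z) = (1 + 2/5z)/(1 − 3/5z).

Boundary: |R(x)|=1, x<0.
x=-1.23: |R|=0.2923
x=-2: |R|=0.0909
x=-10: |R|=0.4286
x=-100: |R|=0.6393
θ=3/5≥1/2 ⇒ |1+2/5x|<|1−3/5x| ∀x<0 ⇒ interval (−∞,0).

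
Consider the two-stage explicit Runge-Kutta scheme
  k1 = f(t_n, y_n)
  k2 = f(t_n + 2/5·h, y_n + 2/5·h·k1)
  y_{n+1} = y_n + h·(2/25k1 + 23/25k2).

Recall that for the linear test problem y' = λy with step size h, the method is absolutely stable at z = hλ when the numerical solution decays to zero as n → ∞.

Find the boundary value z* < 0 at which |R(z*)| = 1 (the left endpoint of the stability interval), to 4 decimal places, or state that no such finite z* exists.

On y'=λy, z=hλ:
  k1=λy_n ⇒ h·k1=z·y_n;  k2=λ(1+2/5z)y_n ⇒ h·k2=z(1+2/5z)y_n
  y_{n+1}/y_n = 1 + 2/25z + 23/25z(1+2/5z) = 1 + z + 46/125z²
  ⇒ R(z) = 1 + z + 46/125z².

Find x<0 with |R(x)|<1.
x=-1.06: |R|=0.3535
R=1: x+46/125x²=0 ⇒ x=−125/46=-2.7174; min R=1−1/(4·46/125)=0.3207>−1
Confirm numerically:
  x=-1.884: |R|=0.42220 <1
  x=-1.433: |R|=0.32268 <1
  x=-1.404: |R|=0.32141 <1
  x=-1.377: |R|=0.32078 <1
  x=-2.929: |R|=1.22809 >1
  x=-2.842: |R|=1.13032 >1
  x=-2.815: |R|=1.10111 >1
So |R|<1 on (-2.7174, 0).

left endpoint -2.7174.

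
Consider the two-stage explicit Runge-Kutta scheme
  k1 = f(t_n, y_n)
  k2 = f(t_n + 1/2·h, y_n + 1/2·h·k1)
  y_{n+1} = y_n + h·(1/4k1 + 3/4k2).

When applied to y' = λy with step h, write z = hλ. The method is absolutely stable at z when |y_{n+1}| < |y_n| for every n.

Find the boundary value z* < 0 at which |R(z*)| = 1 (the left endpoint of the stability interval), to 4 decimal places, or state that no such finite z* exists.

Set f=λy, z=hλ:
  k1=λy_n ⇒ h·k1=z·y_n;  k2=λ(1+1/2z)y_n ⇒ h·k2=z(1+1/2z)y_n
  y_{n+1}/y_n = 1 + 1/4z + 3/4z(1+1/2z) = 1 + z + 3/8z²
  R(z) = 1 + z + 3/8z².

Solve |R(x)|<1 on ℝ⁻.
x=-0.67: |R|=0.4983
R=1: x+3/8x²=0 ⇒ x=−8/3=-2.6667; min R=1−1/(4·3/8)=0.3333>−1
Confirm numerically:
  x=-2.355: |R|=0.72476 <1
  x=-2.140: |R|=0.57735 <1
  x=-1.956: |R|=0.47873 <1
  x=-1.588: |R|=0.35765 <1
  x=-3.243: |R|=1.70089 >1
  x=-3.129: |R|=1.54249 >1
  x=-2.932: |R|=1.29173 >1
So |R|<1 on (-2.6667, 0).

z* = -2.6667.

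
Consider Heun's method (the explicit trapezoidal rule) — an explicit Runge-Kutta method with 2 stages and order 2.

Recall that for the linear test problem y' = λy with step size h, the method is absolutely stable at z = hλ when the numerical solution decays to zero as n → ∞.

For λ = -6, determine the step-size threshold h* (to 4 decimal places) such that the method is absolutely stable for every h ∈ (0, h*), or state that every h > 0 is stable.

On y'=λy, z=hλ:
  order 2, 2-stage ⇒ R(z)=1+z+z^2/2
  (e.g. R(-0.71)=0.54205, |R|=0.54205)

Find x<0 with |R(x)|<1.
x=-0.71: |R|=0.5421
|R(-2.02)|=1.0202 |R(-1.89)|=0.8960 |R(-1.58)|=0.6682
Bisect:
  x_lo=-2.3390 |R|=1.3964  x_hi=-0.2326 |R|=0.7944
  mid=-1.28578 |R|=0.54084 →hi
  mid=-1.81237 |R|=0.82998 →hi
  mid=-2.07567 |R|=1.07853 →lo
  mid=-1.94402 |R|=0.94559 →hi
  mid=-2.00985 |R|=1.00989 →lo
  mid=-1.97693 |R|=0.97720 →hi
  mid=-1.99339 |R|=0.99341 →hi
  mid=-2.00162 |R|=1.00162 →lo
  mid=-1.99750 |R|=0.99751 →hi
  ...
  [-2.00008,-1.99995] ⇒ x*=-2.0000
Interval (-2.0000, 0).

(-2.0000,0); λ=-6 ⇒ h* = 0.3333.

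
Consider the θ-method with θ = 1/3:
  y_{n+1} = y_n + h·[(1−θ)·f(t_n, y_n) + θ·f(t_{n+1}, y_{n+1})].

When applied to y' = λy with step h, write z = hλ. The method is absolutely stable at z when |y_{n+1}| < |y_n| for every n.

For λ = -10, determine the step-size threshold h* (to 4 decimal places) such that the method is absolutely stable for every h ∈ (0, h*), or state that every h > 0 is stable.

(-6.0000,0); λ=-10 ⇒ h* = (6)/10 = 0.6000.

With y'=λy (z=hλ):
  y_{n+1} = y_n + z·[2/3·y_n + 1/3·y_{n+1}] ⇒ (1 − 1/3z)y_{n+1} = (1 + 2/3z)y_n
  R(z) = (1 + 2/3z)/(1 − 1/3z).

Find x<0 with |R(x)|<1.
x=-0.43: |R|=0.6239
R=−1: 1+2/3x = −1+1/3x ⇒ -1/3x=2 ⇒ x=2/(-1/3)=-6.0000
Confirm numerically:
  x=-4.022: |R|=0.71831 <1
  x=-3.282: |R|=0.56734 <1
  x=-2.888: |R|=0.47147 <1
  x=-6.590: |R|=1.06152 >1
  x=-6.083: |R|=1.00914 >1
So |R|<1 on (-6.0000, 0).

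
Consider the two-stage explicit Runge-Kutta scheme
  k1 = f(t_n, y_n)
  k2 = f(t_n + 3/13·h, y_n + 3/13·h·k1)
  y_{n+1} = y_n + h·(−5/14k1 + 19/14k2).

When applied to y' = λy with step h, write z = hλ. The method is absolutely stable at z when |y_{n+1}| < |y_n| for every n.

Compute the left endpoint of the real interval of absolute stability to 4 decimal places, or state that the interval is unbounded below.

left endpoint -3.1930.

Test eqn y'=λy, z=hλ:
  k1=λy_n ⇒ h·k1=z·y_n;  k2=λ(1+3/13z)y_n ⇒ h·k2=z(1+3/13z)y_n
  y_{n+1}/y_n = 1 − 5/14z + 19/14z(1+3/13z) = 1 + z + 57/182z²
  so R(z) = 1 + z + 57/182z².

Boundary: |R(x)|=1, x<0.
x=-1.4: |R|=0.2138
R=1: x+57/182x²=0 ⇒ x=−182/57=-3.1930; min R=1−1/(4·57/182)=0.2018>−1
Confirm numerically:
  x=-3.159: |R|=0.96638 <1
  x=-3.075: |R|=0.88638 <1
  x=-2.836: |R|=0.68293 <1
  x=-3.737: |R|=1.63671 >1
  x=-3.275: |R|=1.08412 >1
So |R|<1 on (-3.1930, 0).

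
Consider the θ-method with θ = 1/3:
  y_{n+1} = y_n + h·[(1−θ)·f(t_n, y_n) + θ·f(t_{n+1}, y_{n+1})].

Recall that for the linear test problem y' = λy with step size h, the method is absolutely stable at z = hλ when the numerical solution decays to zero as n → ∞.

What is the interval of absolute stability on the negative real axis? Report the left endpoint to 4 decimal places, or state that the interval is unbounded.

With y'=λy (z=hλ):
  y_{n+1} = y_n + z·[2/3·y_n + 1/3·y_{n+1}] ⇒ (1 − 1/3z)y_{n+1} = (1 + 2/3z)y_n
  Hence R(z) = (1 + 2/3z)/(1 − 1/3z).

Find x<0 with |R(x)|<1.
x=-0.64: |R|=0.4725
R=−1: 1+2/3x = −1+1/3x ⇒ -1/3x=2 ⇒ x=2/(-1/3)=-6.0000
Confirm numerically:
  x=-4.482: |R|=0.79711 <1
  x=-3.056: |R|=0.51387 <1
  x=-2.627: |R|=0.40057 <1
  x=-6.498: |R|=1.05243 >1
  x=-6.287: |R|=1.03090 >1
So |R|<1 on (-6.0000, 0).

z∈(-6.0000,0).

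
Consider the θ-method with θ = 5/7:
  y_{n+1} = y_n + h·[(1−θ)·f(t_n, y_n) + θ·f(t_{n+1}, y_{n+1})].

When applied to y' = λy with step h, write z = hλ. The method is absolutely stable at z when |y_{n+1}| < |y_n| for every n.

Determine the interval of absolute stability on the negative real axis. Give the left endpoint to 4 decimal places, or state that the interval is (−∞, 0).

interval (−∞, 0).

Set f=λy, z=hλ:
  y_{n+1} = y_n + z·[2/7·y_n + 5/7·y_{n+1}] ⇒ (1 − 5/7z)y_{n+1} = (1 + 2/7z)y_n
  ⇒ R(z) = (1 + 2/7z)/(1 − 5/7z).

Solve |R(x)|<1 on ℝ⁻.
x=-0.38: |R|=0.7011
x=-2: |R|=0.1765
x=-10: |R|=0.2281
x=-100: |R|=0.3807
θ=5/7≥1/2 ⇒ |1+2/7x|<|1−5/7x| ∀x<0 ⇒ interval (−∞,0).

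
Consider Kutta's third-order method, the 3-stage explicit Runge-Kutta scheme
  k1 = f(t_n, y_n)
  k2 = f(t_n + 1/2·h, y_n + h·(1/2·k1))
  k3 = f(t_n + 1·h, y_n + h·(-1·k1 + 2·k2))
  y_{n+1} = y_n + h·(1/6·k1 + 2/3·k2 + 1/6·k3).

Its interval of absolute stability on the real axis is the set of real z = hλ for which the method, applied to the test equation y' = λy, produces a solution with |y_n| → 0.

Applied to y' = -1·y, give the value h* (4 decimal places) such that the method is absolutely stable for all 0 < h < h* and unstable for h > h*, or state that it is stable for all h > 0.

On y'=λy, z=hλ:
  order 3, 3-stage ⇒ R(z)=1+z+z^2/2+z^3/6
  (e.g. R(-1.55)=0.03060, |R|=0.03060)

Boundary: |R(x)|=1, x<0.
x=-1.55: |R|=0.0306
|R(-2.49)|=0.9630 |R(-2.46)|=0.9154 |R(-0.75)|=0.4609
Bisect:
  x_lo=-3.0867 |R|=2.2245  x_hi=-0.1662 |R|=0.8468
  mid=-1.62648 |R|=0.02089 →hi
  mid=-2.35661 |R|=0.76109 →hi
  mid=-2.72167 |R|=1.37805 →lo
  mid=-2.53914 |R|=1.04393 →lo
  mid=-2.44787 |R|=0.89648 →hi
  mid=-2.49351 |R|=0.96865 →hi
  mid=-2.51632 |R|=1.00589 →lo
  mid=-2.50492 |R|=0.98717 →hi
  mid=-2.51062 |R|=0.99651 →hi
  mid=-2.51347 |R|=1.00119 →lo
  ...
  [-2.51276,-2.51258] ⇒ x*=-2.5127
Stable set (-2.5127, 0).

(-2.5127,0); λ=-1 ⇒ h* = 2.5127.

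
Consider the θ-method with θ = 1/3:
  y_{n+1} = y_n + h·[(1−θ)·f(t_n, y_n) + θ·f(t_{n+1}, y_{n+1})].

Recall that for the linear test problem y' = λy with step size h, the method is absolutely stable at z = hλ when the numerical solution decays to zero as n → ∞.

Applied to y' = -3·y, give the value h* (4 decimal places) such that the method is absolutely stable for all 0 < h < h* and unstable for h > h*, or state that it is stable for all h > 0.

Test eqn y'=λy, z=hλ:
  y_{n+1} = y_n + z·[2/3·y_n + 1/3·y_{n+1}] ⇒ (1 − 1/3z)y_{n+1} = (1 + 2/3z)y_n
  so R(z) = (1 + 2/3z)/(1 − 1/3z).

Boundary: |R(x)|=1, x<0.
x=-0.48: |R|=0.5862
R=−1: 1+2/3x = −1+1/3x ⇒ -1/3x=2 ⇒ x=2/(-1/3)=-6.0000
Confirm numerically:
  x=-4.804: |R|=0.84675 <1
  x=-4.759: |R|=0.84006 <1
  x=-4.290: |R|=0.76543 <1
  x=-2.453: |R|=0.34953 <1
  x=-6.594: |R|=1.06191 >1
  x=-6.446: |R|=1.04722 >1
Stable set (-6.0000, 0).

(-6.0000,0); λ=-3 ⇒ h* = (6)/3 = 2.0000.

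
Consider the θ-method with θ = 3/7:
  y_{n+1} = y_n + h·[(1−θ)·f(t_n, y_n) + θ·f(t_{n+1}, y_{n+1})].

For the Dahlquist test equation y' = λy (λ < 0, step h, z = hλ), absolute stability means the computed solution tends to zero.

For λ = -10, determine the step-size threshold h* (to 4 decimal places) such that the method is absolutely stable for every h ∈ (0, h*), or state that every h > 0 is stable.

On y'=λy, z=hλ:
  y_{n+1} = y_n + z·[4/7·y_n + 3/7·y_{n+1}] ⇒ (1 − 3/7z)y_{n+1} = (1 + 4/7z)y_n
  Hence R(z) = (1 + 4/7z)/(1 − 3/7z).

Need |R(x)|<1, x<0.
x=-0.74: |R|=0.4382
R=−1: 1+4/7x = −1+3/7x ⇒ -1/7x=2 ⇒ x=2/(-1/7)=-14.0000
Confirm numerically:
  x=-12.603: |R|=0.96882 <1
  x=-10.110: |R|=0.89579 <1
  x=-9.328: |R|=0.86645 <1
  x=-5.779: |R|=0.66220 <1
  x=-14.455: |R|=1.00903 >1
  x=-14.433: |R|=1.00861 >1
  x=-14.081: |R|=1.00164 >1
Stable set (-14.0000, 0).

(-14.0000,0); λ=-10 ⇒ h* = (14)/10 = 1.4000.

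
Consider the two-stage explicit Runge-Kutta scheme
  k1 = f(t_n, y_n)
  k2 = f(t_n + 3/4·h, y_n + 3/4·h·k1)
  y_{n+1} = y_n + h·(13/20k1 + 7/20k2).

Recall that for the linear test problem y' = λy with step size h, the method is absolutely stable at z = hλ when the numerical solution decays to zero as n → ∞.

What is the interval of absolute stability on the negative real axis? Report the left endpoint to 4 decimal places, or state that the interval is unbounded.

z∈(-3.8095,0).

With y'=λy (z=hλ):
  k1=λy_n ⇒ h·k1=z·y_n;  k2=λ(1+3/4z)y_n ⇒ h·k2=z(1+3/4z)y_n
  y_{n+1}/y_n = 1 + 13/20z + 7/20z(1+3/4z) = 1 + z + 21/80z²
  so R(z) = 1 + z + 21/80z².

Find x<0 with |R(x)|<1.
x=-1.1: |R|=0.2176
R=1: x+21/80x²=0 ⇒ x=−80/21=-3.8095; min R=1−1/(4·21/80)=0.0476>−1
Confirm numerically:
  x=-3.502: |R|=0.71730 <1
  x=-3.449: |R|=0.67360 <1
  x=-3.350: |R|=0.59591 <1
  x=-4.357: |R|=1.62616 >1
  x=-3.881: |R|=1.07282 >1
Stable set (-3.8095, 0).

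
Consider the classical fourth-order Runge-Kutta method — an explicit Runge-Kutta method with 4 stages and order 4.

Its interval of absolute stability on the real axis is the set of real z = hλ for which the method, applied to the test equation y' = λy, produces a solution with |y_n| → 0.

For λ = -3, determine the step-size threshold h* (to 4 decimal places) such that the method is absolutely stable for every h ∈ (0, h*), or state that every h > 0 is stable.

Set f=λy, z=hλ:
  order 4, 4-stage ⇒ R(z)=1+z+z^2/2+z^3/6+z^4/24
  (e.g. R(-1.66)=0.27181, |R|=0.27181)

Solve |R(x)|<1 on ℝ⁻.
x=-1.66: |R|=0.2718
|R(-2.92)|=1.2228 |R(-2.83)|=1.0695 |R(-0.58)|=0.5604
Bisect:
  x_lo=-3.3202 |R|=2.1550  x_hi=-0.2339 |R|=0.7914
  mid=-1.77708 |R|=0.28213 →hi
  mid=-2.54865 |R|=0.69802 →hi
  mid=-2.93443 |R|=1.24914 →lo
  mid=-2.74154 |R|=0.93601 →hi
  mid=-2.83799 |R|=1.08239 →lo
  mid=-2.78976 |R|=1.00676 →lo
  mid=-2.76565 |R|=0.97079 →hi
  mid=-2.77771 |R|=0.98862 →hi
  ...
  [-2.78543,-2.78524] ⇒ x*=-2.7853
So |R|<1 on (-2.7853, 0).

(-2.7853,0); λ=-3 ⇒ h* = 0.9284.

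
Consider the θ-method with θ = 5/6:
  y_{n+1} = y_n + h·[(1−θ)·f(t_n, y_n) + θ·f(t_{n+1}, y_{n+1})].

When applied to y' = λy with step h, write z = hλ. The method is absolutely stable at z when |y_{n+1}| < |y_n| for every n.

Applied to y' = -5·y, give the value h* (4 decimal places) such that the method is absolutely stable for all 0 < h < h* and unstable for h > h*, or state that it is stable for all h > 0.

interval (−∞, 0). Any h>0 works for λ=-5.

On y'=λy, z=hλ:
  y_{n+1} = y_n + z·[1/6·y_n + 5/6·y_{n+1}] ⇒ (1 − 5/6z)y_{n+1} = (1 + 1/6z)y_n
  ⇒ R(z) = (1 + 1/6z)/(1 − 5/6z).

Need |R(x)|<1, x<0.
x=-0.71: |R|=0.5539
x=-2: |R|=0.2500
x=-10: |R|=0.0714
x=-100: |R|=0.1858
θ=5/6≥1/2 ⇒ |1+1/6x|<|1−5/6x| ∀x<0 ⇒ stable on all of ℝ⁻.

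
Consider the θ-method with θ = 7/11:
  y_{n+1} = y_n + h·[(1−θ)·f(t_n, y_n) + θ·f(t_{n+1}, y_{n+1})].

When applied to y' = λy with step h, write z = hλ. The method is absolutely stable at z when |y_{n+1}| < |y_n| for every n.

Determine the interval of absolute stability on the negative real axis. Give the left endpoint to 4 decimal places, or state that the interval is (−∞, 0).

unbounded; (−∞, 0).

On y'=λy, z=hλ:
  y_{n+1} = y_n + z·[4/11·y_n + 7/11·y_{n+1}] ⇒ (1 − 7/11z)y_{n+1} = (1 + 4/11z)y_n
  R(z) = (1 + 4/11z)/(1 − 7/11z).

Solve |R(x)|<1 on ℝ⁻.
x=-1.43: |R|=0.2513
x=-2: |R|=0.1200
x=-10: |R|=0.3580
x=-100: |R|=0.5471
θ=7/11≥1/2 ⇒ |1+4/11x|<|1−7/11x| ∀x<0 ⇒ unbounded interval.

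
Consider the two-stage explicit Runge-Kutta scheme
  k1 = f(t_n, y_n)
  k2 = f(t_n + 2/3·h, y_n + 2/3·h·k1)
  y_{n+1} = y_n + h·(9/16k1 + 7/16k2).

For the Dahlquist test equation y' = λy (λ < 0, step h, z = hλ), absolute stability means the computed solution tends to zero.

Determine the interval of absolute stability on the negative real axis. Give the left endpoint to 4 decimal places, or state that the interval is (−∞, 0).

On y'=λy, z=hλ:
  k1=λy_n ⇒ h·k1=z·y_n;  k2=λ(1+2/3z)y_n ⇒ h·k2=z(1+2/3z)y_n
  y_{n+1}/y_n = 1 + 9/16z + 7/16z(1+2/3z) = 1 + z + 7/24z²
  R(z) = 1 + z + 7/24z².

Boundary: |R(x)|=1, x<0.
x=-0.97: |R|=0.3044
R=1: x+7/24x²=0 ⇒ x=−24/7=-3.4286; min R=1−1/(4·7/24)=0.1429>−1
Confirm numerically:
  x=-3.375: |R|=0.94727 <1
  x=-3.318: |R|=0.89299 <1
  x=-3.020: |R|=0.64012 <1
  x=-2.580: |R|=0.36145 <1
  x=-3.984: |R|=1.64541 >1
  x=-3.940: |R|=1.58772 >1
  x=-3.891: |R|=1.52480 >1
Interval (-3.4286, 0).

(-3.4286, 0).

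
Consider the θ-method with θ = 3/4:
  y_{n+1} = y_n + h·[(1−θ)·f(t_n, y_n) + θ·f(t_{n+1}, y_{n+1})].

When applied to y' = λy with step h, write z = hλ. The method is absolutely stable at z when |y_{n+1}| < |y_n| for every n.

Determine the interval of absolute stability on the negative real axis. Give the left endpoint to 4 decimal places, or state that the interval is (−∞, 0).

Set f=λy, z=hλ:
  y_{n+1} = y_n + z·[1/4·y_n + 3/4·y_{n+1}] ⇒ (1 − 3/4z)y_{n+1} = (1 + 1/4z)y_n
  so R(z) = (1 + 1/4z)/(1 − 3/4z).

Solve |R(x)|<1 on ℝ⁻.
x=-1.77: |R|=0.2395
x=-2: |R|=0.2000
x=-10: |R|=0.1765
x=-100: |R|=0.3158
θ=3/4≥1/2 ⇒ |1+1/4x|<|1−3/4x| ∀x<0 ⇒ interval (−∞,0).

unbounded; (−∞, 0).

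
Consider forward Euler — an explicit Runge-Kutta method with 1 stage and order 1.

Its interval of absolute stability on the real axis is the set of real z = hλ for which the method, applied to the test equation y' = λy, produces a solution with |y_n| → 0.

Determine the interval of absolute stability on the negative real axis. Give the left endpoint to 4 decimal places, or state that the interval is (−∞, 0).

With y'=λy (z=hλ):
  order 1, 1-stage ⇒ R(z)=1+z
  (e.g. R(-1.28)=-0.28000, |R|=0.28000)

Boundary: |R(x)|=1, x<0.
x=-1.28: |R|=0.2800
|R(-1.06)|=0.0600 |R(-0.88)|=0.1200 |R(-0.67)|=0.3300
Bisect:
  x_lo=-2.6757 |R|=1.6757  x_hi=-0.0998 |R|=0.9002
  mid=-1.38775 |R|=0.38775 →hi
  mid=-2.03171 |R|=1.03171 →lo
  mid=-1.70973 |R|=0.70973 →hi
  mid=-1.87072 |R|=0.87072 →hi
  mid=-1.95121 |R|=0.95121 →hi
  mid=-1.99146 |R|=0.99146 →hi
  mid=-2.01159 |R|=1.01159 →lo
  ...
  [-2.00011,-1.99995] ⇒ x*=-2.0000
Interval (-2.0000, 0).

(-2.0000, 0).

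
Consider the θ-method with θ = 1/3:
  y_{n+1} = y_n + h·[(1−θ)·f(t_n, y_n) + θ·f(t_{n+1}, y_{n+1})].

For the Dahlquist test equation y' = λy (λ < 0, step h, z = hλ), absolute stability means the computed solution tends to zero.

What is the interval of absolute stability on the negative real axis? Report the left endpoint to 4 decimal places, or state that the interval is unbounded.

On y'=λy, z=hλ:
  y_{n+1} = y_n + z·[2/3·y_n + 1/3·y_{n+1}] ⇒ (1 − 1/3z)y_{n+1} = (1 + 2/3z)y_n
  so R(z) = (1 + 2/3z)/(1 − 1/3z).

Need |R(x)|<1, x<0.
x=-0.42: |R|=0.6316
R=−1: 1+2/3x = −1+1/3x ⇒ -1/3x=2 ⇒ x=2/(-1/3)=-6.0000
Confirm numerically:
  x=-5.854: |R|=0.98351 <1
  x=-3.962: |R|=0.70727 <1
  x=-2.852: |R|=0.46206 <1
  x=-6.332: |R|=1.03558 >1
  x=-6.114: |R|=1.01251 >1
So |R|<1 on (-6.0000, 0).

(-6.0000, 0).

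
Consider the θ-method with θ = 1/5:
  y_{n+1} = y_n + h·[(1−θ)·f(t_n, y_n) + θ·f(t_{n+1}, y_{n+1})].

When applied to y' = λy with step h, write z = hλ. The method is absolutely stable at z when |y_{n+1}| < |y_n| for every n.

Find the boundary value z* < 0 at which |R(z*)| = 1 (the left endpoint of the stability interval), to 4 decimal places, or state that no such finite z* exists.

On y'=λy, z=hλ:
  y_{n+1} = y_n + z·[4/5·y_n + 1/5·y_{n+1}] ⇒ (1 − 1/5z)y_{n+1} = (1 + 4/5z)y_n
  so R(z) = (1 + 4/5z)/(1 − 1/5z).

Solve |R(x)|<1 on ℝ⁻.
x=-1.29: |R|=0.0254
R=−1: 1+4/5x = −1+1/5x ⇒ -3/5x=2 ⇒ x=2/(-3/5)=-3.3333
Confirm numerically:
  x=-3.026: |R|=0.88512 <1
  x=-1.892: |R|=0.37261 <1
  x=-1.511: |R|=0.16034 <1
  x=-1.374: |R|=0.07782 <1
  x=-3.897: |R|=1.19006 >1
  x=-3.530: |R|=1.06917 >1
Interval (-3.3333, 0).

left endpoint -3.3333.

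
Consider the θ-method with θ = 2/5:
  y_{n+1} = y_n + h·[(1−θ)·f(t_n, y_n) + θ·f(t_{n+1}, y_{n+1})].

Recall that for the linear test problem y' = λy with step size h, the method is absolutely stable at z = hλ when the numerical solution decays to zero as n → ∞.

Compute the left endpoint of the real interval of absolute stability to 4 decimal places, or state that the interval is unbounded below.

On y'=λy, z=hλ:
  y_{n+1} = y_n + z·[3/5·y_n + 2/5·y_{n+1}] ⇒ (1 − 2/5z)y_{n+1} = (1 + 3/5z)y_n
  ⇒ R(z) = (1 + 3/5z)/(1 − 2/5z).

Boundary: |R(x)|=1, x<0.
x=-1.38: |R|=0.1108
R=−1: 1+3/5x = −1+2/5x ⇒ -1/5x=2 ⇒ x=2/(-1/5)=-10.0000
Confirm numerically:
  x=-5.977: |R|=0.76271 <1
  x=-5.141: |R|=0.68204 <1
  x=-4.564: |R|=0.61523 <1
  x=-10.589: |R|=1.02250 >1
  x=-10.458: |R|=1.01767 >1
  x=-10.046: |R|=1.00183 >1
Interval (-10.0000, 0).

left endpoint -10.0000.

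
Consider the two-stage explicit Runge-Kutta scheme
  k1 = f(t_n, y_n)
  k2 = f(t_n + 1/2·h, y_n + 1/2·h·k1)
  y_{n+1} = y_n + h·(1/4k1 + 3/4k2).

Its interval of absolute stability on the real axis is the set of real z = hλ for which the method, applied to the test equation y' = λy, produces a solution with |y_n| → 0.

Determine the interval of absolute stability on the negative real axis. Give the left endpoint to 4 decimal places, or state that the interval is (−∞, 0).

Test eqn y'=λy, z=hλ:
  k1=λy_n ⇒ h·k1=z·y_n;  k2=λ(1+1/2z)y_n ⇒ h·k2=z(1+1/2z)y_n
  y_{n+1}/y_n = 1 + 1/4z + 3/4z(1+1/2z) = 1 + z + 3/8z²
  R(z) = 1 + z + 3/8z².

Find x<0 with |R(x)|<1.
x=-0.53: |R|=0.5753
R=1: x+3/8x²=0 ⇒ x=−8/3=-2.6667; min R=1−1/(4·3/8)=0.3333>−1
Confirm numerically:
  x=-2.468: |R|=0.81613 <1
  x=-2.325: |R|=0.70211 <1
  x=-1.178: |R|=0.34238 <1
  x=-2.850: |R|=1.19594 >1
  x=-2.772: |R|=1.10949 >1
So |R|<1 on (-2.6667, 0).

(-2.6667, 0).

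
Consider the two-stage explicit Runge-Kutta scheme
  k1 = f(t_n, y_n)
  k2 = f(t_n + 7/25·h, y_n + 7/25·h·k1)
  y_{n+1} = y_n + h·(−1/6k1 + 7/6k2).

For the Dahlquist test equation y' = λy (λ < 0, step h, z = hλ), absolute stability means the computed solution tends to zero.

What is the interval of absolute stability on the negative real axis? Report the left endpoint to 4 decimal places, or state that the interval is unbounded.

Set f=λy, z=hλ:
  k1=λy_n ⇒ h·k1=z·y_n;  k2=λ(1+7/25z)y_n ⇒ h·k2=z(1+7/25z)y_n
  y_{n+1}/y_n = 1 − 1/6z + 7/6z(1+7/25z) = 1 + z + 49/150z²
  R(z) = 1 + z + 49/150z².

Need |R(x)|<1, x<0.
x=-0.72: |R|=0.4493
R=1: x+49/150x²=0 ⇒ x=−150/49=-3.0612; min R=1−1/(4·49/150)=0.2347>−1
Confirm numerically:
  x=-2.960: |R|=0.90212 <1
  x=-1.963: |R|=0.29577 <1
  x=-1.649: |R|=0.23927 <1
  x=-3.362: |R|=1.33033 >1
  x=-3.230: |R|=1.17808 >1
  x=-3.102: |R|=1.04132 >1
Stable set (-3.0612, 0).

z∈(-3.0612,0).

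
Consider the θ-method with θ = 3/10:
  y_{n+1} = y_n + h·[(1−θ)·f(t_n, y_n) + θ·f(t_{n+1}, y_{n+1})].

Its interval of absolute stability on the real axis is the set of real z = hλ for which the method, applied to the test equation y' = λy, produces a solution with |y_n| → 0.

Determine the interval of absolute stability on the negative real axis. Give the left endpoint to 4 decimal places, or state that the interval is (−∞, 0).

z∈(-5.0000,0).

On y'=λy, z=hλ:
  y_{n+1} = y_n + z·[7/10·y_n + 3/10·y_{n+1}] ⇒ (1 − 3/10z)y_{n+1} = (1 + 7/10z)y_n
  Hence R(z) = (1 + 7/10z)/(1 − 3/10z).

Solve |R(x)|<1 on ℝ⁻.
x=-1.46: |R|=0.0153
R=−1: 1+7/10x = −1+3/10x ⇒ -2/5x=2 ⇒ x=2/(-2/5)=-5.0000
Confirm numerically:
  x=-4.564: |R|=0.92639 <1
  x=-3.778: |R|=0.77088 <1
  x=-3.152: |R|=0.62007 <1
  x=-5.481: |R|=1.07276 >1
  x=-5.337: |R|=1.05182 >1
  x=-5.050: |R|=1.00795 >1
Stable set (-5.0000, 0).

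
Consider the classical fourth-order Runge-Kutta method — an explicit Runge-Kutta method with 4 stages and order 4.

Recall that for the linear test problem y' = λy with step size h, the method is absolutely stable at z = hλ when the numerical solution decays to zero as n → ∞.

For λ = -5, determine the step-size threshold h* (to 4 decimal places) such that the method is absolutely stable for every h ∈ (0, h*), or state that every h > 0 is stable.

On y'=λy, z=hλ:
  order 4, 4-stage ⇒ R(z)=1+z+z^2/2+z^3/6+z^4/24
  (e.g. R(-1.51)=0.27284, |R|=0.27284)

Boundary: |R(x)|=1, x<0.
x=-1.51: |R|=0.2728
|R(-2)|=0.3333 |R(-1.13)|=0.3359 |R(-1.05)|=0.3590
Bisect:
  x_lo=-3.1923 |R|=1.8082  x_hi=-0.1532 |R|=0.8579
  mid=-1.67276 |R|=0.27243 →hi
  mid=-2.43252 |R|=0.58599 →hi
  mid=-2.81241 |R|=1.04165 →lo
  mid=-2.62246 |R|=0.78100 →hi
  mid=-2.71744 |R|=0.90242 →hi
  mid=-2.76492 |R|=0.96972 →hi
  mid=-2.78866 |R|=1.00509 →lo
  mid=-2.77679 |R|=0.98726 →hi
  ...
  [-2.78532,-2.78514] ⇒ x*=-2.7853
Stable set (-2.7853, 0).

(-2.7853,0); λ=-5 ⇒ h* = 0.5571.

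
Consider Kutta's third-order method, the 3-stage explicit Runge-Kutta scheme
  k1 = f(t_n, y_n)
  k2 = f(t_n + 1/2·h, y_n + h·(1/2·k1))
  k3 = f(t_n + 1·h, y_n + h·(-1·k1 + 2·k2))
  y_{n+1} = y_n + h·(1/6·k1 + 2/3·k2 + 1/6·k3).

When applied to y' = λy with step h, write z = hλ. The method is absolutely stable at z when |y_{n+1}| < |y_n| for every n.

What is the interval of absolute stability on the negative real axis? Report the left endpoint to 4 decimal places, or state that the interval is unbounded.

Test eqn y'=λy, z=hλ:
  order 3, 3-stage ⇒ R(z)=1+z+z^2/2+z^3/6
  (e.g. R(-1.43)=0.10508, |R|=0.10508)

Need |R(x)|<1, x<0.
x=-1.43: |R|=0.1051
|R(-2.01)|=0.3434 |R(-1.76)|=0.1198 |R(-1.64)|=0.0304
Bisect:
  x_lo=-3.3901 |R|=3.1375  x_hi=-0.2510 |R|=0.7779
  mid=-1.82057 |R|=0.16903 →hi
  mid=-2.60535 |R|=1.15889 →lo
  mid=-2.21296 |R|=0.57058 →hi
  mid=-2.40916 |R|=0.83761 →hi
  mid=-2.50726 |R|=0.99100 →hi
  mid=-2.55631 |R|=1.07307 →lo
  mid=-2.53178 |R|=1.03157 →lo
  mid=-2.51952 |R|=1.01117 →lo
  ...
  [-2.51281,-2.51262] ⇒ x*=-2.5127
Stable set (-2.5127, 0).

z∈(-2.5127,0).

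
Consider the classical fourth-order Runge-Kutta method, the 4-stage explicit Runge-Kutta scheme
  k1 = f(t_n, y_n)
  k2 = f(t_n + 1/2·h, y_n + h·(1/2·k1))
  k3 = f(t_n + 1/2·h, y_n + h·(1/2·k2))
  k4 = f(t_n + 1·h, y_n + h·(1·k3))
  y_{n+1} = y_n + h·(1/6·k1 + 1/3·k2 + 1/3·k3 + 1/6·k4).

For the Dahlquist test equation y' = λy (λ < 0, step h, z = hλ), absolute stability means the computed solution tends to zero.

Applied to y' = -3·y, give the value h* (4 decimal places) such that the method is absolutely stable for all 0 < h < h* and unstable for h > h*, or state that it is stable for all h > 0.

(-2.7853,0); λ=-3 ⇒ h* = 0.9284.

Set f=λy, z=hλ:
  order 4, 4-stage ⇒ R(z)=1+z+z^2/2+z^3/6+z^4/24
  (e.g. R(-1.51)=0.27284, |R|=0.27284)

Need |R(x)|<1, x<0.
x=-1.51: |R|=0.2728
|R(-2.72)|=0.9059 |R(-2.39)|=0.5502 |R(-1.66)|=0.2718
Bisect:
  x_lo=-3.2077 |R|=1.8474  x_hi=-0.0634 |R|=0.9385
  mid=-1.63557 |R|=0.27093 →hi
  mid=-2.42163 |R|=0.57657 →hi
  mid=-2.81466 |R|=1.04519 →lo
  mid=-2.61815 |R|=0.77589 →hi
  mid=-2.71641 |R|=0.90101 →hi
  mid=-2.76554 |R|=0.97062 →hi
  mid=-2.79010 |R|=1.00727 →lo
  ...
  [-2.78530,-2.78511] ⇒ x*=-2.7853
So |R|<1 on (-2.7853, 0).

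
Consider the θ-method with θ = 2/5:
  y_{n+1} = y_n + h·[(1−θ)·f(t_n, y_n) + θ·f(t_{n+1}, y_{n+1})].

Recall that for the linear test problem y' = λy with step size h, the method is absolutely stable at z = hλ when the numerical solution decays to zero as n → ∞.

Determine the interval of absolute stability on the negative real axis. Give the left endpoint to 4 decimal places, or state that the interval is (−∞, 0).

(-10.0000, 0).

On y'=λy, z=hλ:
  y_{n+1} = y_n + z·[3/5·y_n + 2/5·y_{n+1}] ⇒ (1 − 2/5z)y_{n+1} = (1 + 3/5z)y_n
  so R(z) = (1 + 3/5z)/(1 − 2/5z).

Solve |R(x)|<1 on ℝ⁻.
x=-1.55: |R|=0.0432
R=−1: 1+3/5x = −1+2/5x ⇒ -1/5x=2 ⇒ x=2/(-1/5)=-10.0000
Confirm numerically:
  x=-9.069: |R|=0.95976 <1
  x=-7.034: |R|=0.84445 <1
  x=-6.158: |R|=0.77812 <1
  x=-5.421: |R|=0.71096 <1
  x=-10.520: |R|=1.01997 >1
  x=-10.370: |R|=1.01437 >1
Interval (-10.0000, 0).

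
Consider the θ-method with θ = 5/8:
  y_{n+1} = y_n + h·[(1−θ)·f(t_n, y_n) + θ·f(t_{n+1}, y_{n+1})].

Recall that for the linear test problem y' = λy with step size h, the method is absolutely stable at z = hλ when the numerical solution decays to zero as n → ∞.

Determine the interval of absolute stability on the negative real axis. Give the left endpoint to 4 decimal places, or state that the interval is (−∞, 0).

interval (−∞, 0).

On y'=λy, z=hλ:
  y_{n+1} = y_n + z·[3/8·y_n + 5/8·y_{n+1}] ⇒ (1 − 5/8z)y_{n+1} = (1 + 3/8z)y_n
  R(z) = (1 + 3/8z)/(1 − 5/8z).

Solve |R(x)|<1 on ℝ⁻.
x=-0.53: |R|=0.6019
x=-2: |R|=0.1111
x=-10: |R|=0.3793
x=-100: |R|=0.5748
θ=5/8≥1/2 ⇒ |1+3/8x|<|1−5/8x| ∀x<0 ⇒ stable on all of ℝ⁻.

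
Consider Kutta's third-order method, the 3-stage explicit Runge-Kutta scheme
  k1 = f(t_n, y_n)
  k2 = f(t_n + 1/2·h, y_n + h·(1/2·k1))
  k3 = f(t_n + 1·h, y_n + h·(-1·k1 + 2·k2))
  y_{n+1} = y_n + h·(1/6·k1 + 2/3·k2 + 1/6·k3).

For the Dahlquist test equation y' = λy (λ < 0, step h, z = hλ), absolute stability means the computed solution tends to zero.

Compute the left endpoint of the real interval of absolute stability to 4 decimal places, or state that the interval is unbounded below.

z* = -2.5127.

Set f=λy, z=hλ:
  order 3, 3-stage ⇒ R(z)=1+z+z^2/2+z^3/6
  (e.g. R(-0.58)=0.55568, |R|=0.55568)

Boundary: |R(x)|=1, x<0.
x=-0.58: |R|=0.5557
|R(-1.86)|=0.2027 |R(-0.59)|=0.5498 |R(-0.51)|=0.5979
Bisect:
  x_lo=-3.2744 |R|=2.7648  x_hi=-0.1178 |R|=0.8888
  mid=-1.69613 |R|=0.07096 →hi
  mid=-2.48528 |R|=0.95541 →hi
  mid=-2.87986 |R|=1.71379 →lo
  mid=-2.68257 |R|=1.30186 →lo
  mid=-2.58393 |R|=1.12093 →lo
  mid=-2.53460 |R|=1.03630 →lo
  mid=-2.50994 |R|=0.99540 →hi
  mid=-2.52227 |R|=1.01574 →lo
  mid=-2.51611 |R|=1.00554 →lo
  ...
  [-2.51283,-2.51264] ⇒ x*=-2.5127
Stable set (-2.5127, 0).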